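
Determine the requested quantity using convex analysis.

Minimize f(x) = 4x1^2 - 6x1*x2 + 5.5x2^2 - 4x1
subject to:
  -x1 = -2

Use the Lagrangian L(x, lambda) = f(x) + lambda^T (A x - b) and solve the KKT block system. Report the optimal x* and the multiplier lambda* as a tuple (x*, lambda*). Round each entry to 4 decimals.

Form the Lagrangian:
  L(x, lambda) = (1/2) x^T Q x + c^T x + lambda^T (A x - b)
Stationarity (grad_x L = 0): Q x + c + A^T lambda = 0.
Primal feasibility: A x = b.

This gives the KKT block system:
  [ Q   A^T ] [ x     ]   [-c ]
  [ A    0  ] [ lambda ] = [ b ]

Solving the linear system:
  x*      = (2, 1.0909)
  lambda* = (5.4545)
  f(x*)   = 1.4545

x* = (2, 1.0909), lambda* = (5.4545)


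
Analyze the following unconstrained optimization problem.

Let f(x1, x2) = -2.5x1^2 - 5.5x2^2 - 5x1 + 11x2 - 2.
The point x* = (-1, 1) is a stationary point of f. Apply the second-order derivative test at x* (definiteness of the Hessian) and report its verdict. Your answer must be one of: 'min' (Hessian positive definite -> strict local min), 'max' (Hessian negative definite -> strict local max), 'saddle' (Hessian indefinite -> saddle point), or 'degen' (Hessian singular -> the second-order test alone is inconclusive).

Compute the Hessian H = grad^2 f:
  H = [[-5, 0], [0, -11]]
Verify stationarity: grad f(x*) = H x* + g = (0, 0).
Eigenvalues of H: -11, -5.
Both eigenvalues < 0, so H is negative definite -> x* is a strict local max.

max


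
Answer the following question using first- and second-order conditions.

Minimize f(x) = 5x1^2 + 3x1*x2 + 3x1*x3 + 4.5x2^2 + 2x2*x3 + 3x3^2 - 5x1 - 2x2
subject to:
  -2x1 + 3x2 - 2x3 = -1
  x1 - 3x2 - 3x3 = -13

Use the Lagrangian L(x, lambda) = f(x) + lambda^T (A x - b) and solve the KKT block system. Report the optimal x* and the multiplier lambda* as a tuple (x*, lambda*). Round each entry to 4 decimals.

Form the Lagrangian:
  L(x, lambda) = (1/2) x^T Q x + c^T x + lambda^T (A x - b)
Stationarity (grad_x L = 0): Q x + c + A^T lambda = 0.
Primal feasibility: A x = b.

This gives the KKT block system:
  [ Q   A^T ] [ x     ]   [-c ]
  [ A    0  ] [ lambda ] = [ b ]

Solving the linear system:
  x*      = (-0.9258, 1.0396, 2.9852)
  lambda* = (1.3327, 4.8491)
  f(x*)   = 33.4604

x* = (-0.9258, 1.0396, 2.9852), lambda* = (1.3327, 4.8491)


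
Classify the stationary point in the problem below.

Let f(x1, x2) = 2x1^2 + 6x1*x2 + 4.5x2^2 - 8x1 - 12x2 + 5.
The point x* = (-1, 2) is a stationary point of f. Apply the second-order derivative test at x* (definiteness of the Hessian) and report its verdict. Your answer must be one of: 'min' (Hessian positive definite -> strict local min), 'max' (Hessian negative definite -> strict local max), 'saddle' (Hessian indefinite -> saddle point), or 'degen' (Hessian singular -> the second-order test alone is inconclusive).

Compute the Hessian H = grad^2 f:
  H = [[4, 6], [6, 9]]
Verify stationarity: grad f(x*) = H x* + g = (0, 0).
Eigenvalues of H: 0, 13.
H has a zero eigenvalue (singular; positive semidefinite but not definite), so H is neither positive definite, negative definite, nor indefinite. The second-order test alone is inconclusive -> degen.
(Indeed, f is constant along the null direction of H through x*, so x* is not a strict local extremum.)

degen


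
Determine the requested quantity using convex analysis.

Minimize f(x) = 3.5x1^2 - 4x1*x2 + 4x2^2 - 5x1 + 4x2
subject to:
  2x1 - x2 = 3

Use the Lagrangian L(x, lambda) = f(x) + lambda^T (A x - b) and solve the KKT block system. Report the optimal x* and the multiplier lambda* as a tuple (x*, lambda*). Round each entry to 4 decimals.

Form the Lagrangian:
  L(x, lambda) = (1/2) x^T Q x + c^T x + lambda^T (A x - b)
Stationarity (grad_x L = 0): Q x + c + A^T lambda = 0.
Primal feasibility: A x = b.

This gives the KKT block system:
  [ Q   A^T ] [ x     ]   [-c ]
  [ A    0  ] [ lambda ] = [ b ]

Solving the linear system:
  x*      = (1.4348, -0.1304)
  lambda* = (-2.7826)
  f(x*)   = 0.3261

x* = (1.4348, -0.1304), lambda* = (-2.7826)


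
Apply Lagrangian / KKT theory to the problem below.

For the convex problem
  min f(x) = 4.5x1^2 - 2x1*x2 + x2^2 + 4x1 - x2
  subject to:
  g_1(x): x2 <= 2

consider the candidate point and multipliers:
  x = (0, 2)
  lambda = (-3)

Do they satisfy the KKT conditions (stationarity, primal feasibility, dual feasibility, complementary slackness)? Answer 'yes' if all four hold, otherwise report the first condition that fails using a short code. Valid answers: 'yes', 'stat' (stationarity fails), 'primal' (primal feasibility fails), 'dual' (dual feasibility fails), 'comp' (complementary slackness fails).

Gradient of f: grad f(x) = Q x + c = (0, 3)
Constraint values g_i(x) = a_i^T x - b_i:
  g_1((0, 2)) = 0
Stationarity residual: grad f(x) + sum_i lambda_i a_i = (0, 0)
  -> stationarity OK
Primal feasibility (all g_i <= 0): OK
Dual feasibility (all lambda_i >= 0): FAILS
Complementary slackness (lambda_i * g_i(x) = 0 for all i): OK

Verdict: the first failing condition is dual_feasibility -> dual.

dual


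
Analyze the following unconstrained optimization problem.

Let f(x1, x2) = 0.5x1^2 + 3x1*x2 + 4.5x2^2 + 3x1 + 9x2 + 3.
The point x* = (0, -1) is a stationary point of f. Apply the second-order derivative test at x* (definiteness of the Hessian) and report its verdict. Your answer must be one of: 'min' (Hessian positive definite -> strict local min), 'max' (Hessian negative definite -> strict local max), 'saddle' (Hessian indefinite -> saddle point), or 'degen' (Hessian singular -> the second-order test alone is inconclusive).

Compute the Hessian H = grad^2 f:
  H = [[1, 3], [3, 9]]
Verify stationarity: grad f(x*) = H x* + g = (0, 0).
Eigenvalues of H: 0, 10.
H has a zero eigenvalue (singular; positive semidefinite but not definite), so H is neither positive definite, negative definite, nor indefinite. The second-order test alone is inconclusive -> degen.
(Indeed, f is constant along the null direction of H through x*, so x* is not a strict local extremum.)

degen


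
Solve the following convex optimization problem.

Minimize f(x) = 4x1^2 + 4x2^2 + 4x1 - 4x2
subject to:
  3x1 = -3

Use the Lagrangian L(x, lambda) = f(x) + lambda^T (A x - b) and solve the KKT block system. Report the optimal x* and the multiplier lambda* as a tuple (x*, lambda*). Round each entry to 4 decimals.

Form the Lagrangian:
  L(x, lambda) = (1/2) x^T Q x + c^T x + lambda^T (A x - b)
Stationarity (grad_x L = 0): Q x + c + A^T lambda = 0.
Primal feasibility: A x = b.

This gives the KKT block system:
  [ Q   A^T ] [ x     ]   [-c ]
  [ A    0  ] [ lambda ] = [ b ]

Solving the linear system:
  x*      = (-1, 0.5)
  lambda* = (1.3333)
  f(x*)   = -1

x* = (-1, 0.5), lambda* = (1.3333)


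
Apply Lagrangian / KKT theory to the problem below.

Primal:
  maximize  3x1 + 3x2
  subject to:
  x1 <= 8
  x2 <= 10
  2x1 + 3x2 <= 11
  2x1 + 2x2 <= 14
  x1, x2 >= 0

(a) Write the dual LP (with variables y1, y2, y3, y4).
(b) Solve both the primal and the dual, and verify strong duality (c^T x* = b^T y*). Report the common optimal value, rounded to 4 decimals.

The standard primal-dual pair for 'max c^T x s.t. A x <= b, x >= 0' is:
  Dual:  min b^T y  s.t.  A^T y >= c,  y >= 0.

So the dual LP is:
  minimize  8y1 + 10y2 + 11y3 + 14y4
  subject to:
    y1 + 2y3 + 2y4 >= 3
    y2 + 3y3 + 2y4 >= 3
    y1, y2, y3, y4 >= 0

Solving the primal: x* = (5.5, 0).
  primal value c^T x* = 16.5.
Solving the dual: y* = (0, 0, 1.5, 0).
  dual value b^T y* = 16.5.
Strong duality: c^T x* = b^T y*. Confirmed.

16.5


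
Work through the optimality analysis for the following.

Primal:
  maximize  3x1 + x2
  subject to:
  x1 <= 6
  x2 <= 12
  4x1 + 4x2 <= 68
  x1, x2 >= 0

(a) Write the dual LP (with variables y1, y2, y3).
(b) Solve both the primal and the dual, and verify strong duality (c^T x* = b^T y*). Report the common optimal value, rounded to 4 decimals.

The standard primal-dual pair for 'max c^T x s.t. A x <= b, x >= 0' is:
  Dual:  min b^T y  s.t.  A^T y >= c,  y >= 0.

So the dual LP is:
  minimize  6y1 + 12y2 + 68y3
  subject to:
    y1 + 4y3 >= 3
    y2 + 4y3 >= 1
    y1, y2, y3 >= 0

Solving the primal: x* = (6, 11).
  primal value c^T x* = 29.
Solving the dual: y* = (2, 0, 0.25).
  dual value b^T y* = 29.
Strong duality: c^T x* = b^T y*. Confirmed.

29


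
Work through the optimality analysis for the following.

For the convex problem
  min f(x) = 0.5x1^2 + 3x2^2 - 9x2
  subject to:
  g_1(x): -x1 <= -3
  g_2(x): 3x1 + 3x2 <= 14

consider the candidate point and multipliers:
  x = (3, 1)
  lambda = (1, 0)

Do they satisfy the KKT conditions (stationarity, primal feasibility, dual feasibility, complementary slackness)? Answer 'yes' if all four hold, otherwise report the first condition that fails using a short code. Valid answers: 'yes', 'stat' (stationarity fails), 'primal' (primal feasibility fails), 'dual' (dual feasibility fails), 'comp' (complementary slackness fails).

Gradient of f: grad f(x) = Q x + c = (3, -3)
Constraint values g_i(x) = a_i^T x - b_i:
  g_1((3, 1)) = 0
  g_2((3, 1)) = -2
Stationarity residual: grad f(x) + sum_i lambda_i a_i = (2, -3)
  -> stationarity FAILS
Primal feasibility (all g_i <= 0): OK
Dual feasibility (all lambda_i >= 0): OK
Complementary slackness (lambda_i * g_i(x) = 0 for all i): OK

Verdict: the first failing condition is stationarity -> stat.

stat


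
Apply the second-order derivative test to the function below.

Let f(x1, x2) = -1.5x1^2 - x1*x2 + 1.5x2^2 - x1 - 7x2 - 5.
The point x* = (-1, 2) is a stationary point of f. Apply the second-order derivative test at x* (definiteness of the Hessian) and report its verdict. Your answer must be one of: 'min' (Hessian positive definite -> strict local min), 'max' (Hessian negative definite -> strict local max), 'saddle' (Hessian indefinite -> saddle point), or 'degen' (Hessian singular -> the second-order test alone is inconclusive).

Compute the Hessian H = grad^2 f:
  H = [[-3, -1], [-1, 3]]
Verify stationarity: grad f(x*) = H x* + g = (0, 0).
Eigenvalues of H: -3.1623, 3.1623.
Eigenvalues have mixed signs, so H is indefinite -> x* is a saddle point.

saddle


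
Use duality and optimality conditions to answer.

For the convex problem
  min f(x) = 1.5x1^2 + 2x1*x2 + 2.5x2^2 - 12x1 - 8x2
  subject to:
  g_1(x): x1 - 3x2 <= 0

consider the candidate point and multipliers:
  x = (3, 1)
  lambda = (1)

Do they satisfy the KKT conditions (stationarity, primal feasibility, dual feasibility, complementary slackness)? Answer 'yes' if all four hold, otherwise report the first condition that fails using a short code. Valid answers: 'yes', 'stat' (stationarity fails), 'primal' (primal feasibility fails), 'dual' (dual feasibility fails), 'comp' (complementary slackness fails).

Gradient of f: grad f(x) = Q x + c = (-1, 3)
Constraint values g_i(x) = a_i^T x - b_i:
  g_1((3, 1)) = 0
Stationarity residual: grad f(x) + sum_i lambda_i a_i = (0, 0)
  -> stationarity OK
Primal feasibility (all g_i <= 0): OK
Dual feasibility (all lambda_i >= 0): OK
Complementary slackness (lambda_i * g_i(x) = 0 for all i): OK

Verdict: yes, KKT holds.

yes


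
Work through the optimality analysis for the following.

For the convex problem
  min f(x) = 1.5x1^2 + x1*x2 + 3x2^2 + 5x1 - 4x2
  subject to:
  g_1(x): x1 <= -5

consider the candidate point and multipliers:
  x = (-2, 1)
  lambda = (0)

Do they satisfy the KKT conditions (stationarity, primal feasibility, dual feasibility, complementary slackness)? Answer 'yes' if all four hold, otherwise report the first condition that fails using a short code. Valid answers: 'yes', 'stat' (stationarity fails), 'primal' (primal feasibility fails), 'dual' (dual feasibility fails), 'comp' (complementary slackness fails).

Gradient of f: grad f(x) = Q x + c = (0, 0)
Constraint values g_i(x) = a_i^T x - b_i:
  g_1((-2, 1)) = 3
Stationarity residual: grad f(x) + sum_i lambda_i a_i = (0, 0)
  -> stationarity OK
Primal feasibility (all g_i <= 0): FAILS
Dual feasibility (all lambda_i >= 0): OK
Complementary slackness (lambda_i * g_i(x) = 0 for all i): OK

Verdict: the first failing condition is primal_feasibility -> primal.

primal


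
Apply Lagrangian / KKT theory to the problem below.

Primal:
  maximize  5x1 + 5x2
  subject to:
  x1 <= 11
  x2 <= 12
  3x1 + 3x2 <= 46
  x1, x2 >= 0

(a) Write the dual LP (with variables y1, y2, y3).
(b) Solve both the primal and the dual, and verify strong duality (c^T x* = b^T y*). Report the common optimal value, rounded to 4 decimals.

The standard primal-dual pair for 'max c^T x s.t. A x <= b, x >= 0' is:
  Dual:  min b^T y  s.t.  A^T y >= c,  y >= 0.

So the dual LP is:
  minimize  11y1 + 12y2 + 46y3
  subject to:
    y1 + 3y3 >= 5
    y2 + 3y3 >= 5
    y1, y2, y3 >= 0

Solving the primal: x* = (3.3333, 12).
  primal value c^T x* = 76.6667.
Solving the dual: y* = (0, 0, 1.6667).
  dual value b^T y* = 76.6667.
Strong duality: c^T x* = b^T y*. Confirmed.

76.6667


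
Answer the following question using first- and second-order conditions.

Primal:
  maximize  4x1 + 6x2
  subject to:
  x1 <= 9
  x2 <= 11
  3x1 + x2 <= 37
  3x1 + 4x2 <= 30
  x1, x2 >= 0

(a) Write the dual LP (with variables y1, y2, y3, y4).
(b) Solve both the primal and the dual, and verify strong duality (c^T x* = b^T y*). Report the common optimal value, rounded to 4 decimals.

The standard primal-dual pair for 'max c^T x s.t. A x <= b, x >= 0' is:
  Dual:  min b^T y  s.t.  A^T y >= c,  y >= 0.

So the dual LP is:
  minimize  9y1 + 11y2 + 37y3 + 30y4
  subject to:
    y1 + 3y3 + 3y4 >= 4
    y2 + y3 + 4y4 >= 6
    y1, y2, y3, y4 >= 0

Solving the primal: x* = (0, 7.5).
  primal value c^T x* = 45.
Solving the dual: y* = (0, 0, 0, 1.5).
  dual value b^T y* = 45.
Strong duality: c^T x* = b^T y*. Confirmed.

45


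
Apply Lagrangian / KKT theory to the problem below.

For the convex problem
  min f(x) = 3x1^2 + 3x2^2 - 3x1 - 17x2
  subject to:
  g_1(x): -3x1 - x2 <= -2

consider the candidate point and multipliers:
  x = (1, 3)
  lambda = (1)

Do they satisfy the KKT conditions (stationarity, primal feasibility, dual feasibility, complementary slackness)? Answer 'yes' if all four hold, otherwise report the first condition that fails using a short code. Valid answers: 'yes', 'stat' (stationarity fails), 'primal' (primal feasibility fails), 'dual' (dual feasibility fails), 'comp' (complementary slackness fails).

Gradient of f: grad f(x) = Q x + c = (3, 1)
Constraint values g_i(x) = a_i^T x - b_i:
  g_1((1, 3)) = -4
Stationarity residual: grad f(x) + sum_i lambda_i a_i = (0, 0)
  -> stationarity OK
Primal feasibility (all g_i <= 0): OK
Dual feasibility (all lambda_i >= 0): OK
Complementary slackness (lambda_i * g_i(x) = 0 for all i): FAILS

Verdict: the first failing condition is complementary_slackness -> comp.

comp


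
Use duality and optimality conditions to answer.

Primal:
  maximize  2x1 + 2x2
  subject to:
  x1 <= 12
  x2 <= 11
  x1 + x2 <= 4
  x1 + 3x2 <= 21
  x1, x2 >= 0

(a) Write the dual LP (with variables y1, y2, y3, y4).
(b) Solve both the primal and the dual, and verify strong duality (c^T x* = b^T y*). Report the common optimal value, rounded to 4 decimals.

The standard primal-dual pair for 'max c^T x s.t. A x <= b, x >= 0' is:
  Dual:  min b^T y  s.t.  A^T y >= c,  y >= 0.

So the dual LP is:
  minimize  12y1 + 11y2 + 4y3 + 21y4
  subject to:
    y1 + y3 + y4 >= 2
    y2 + y3 + 3y4 >= 2
    y1, y2, y3, y4 >= 0

Solving the primal: x* = (4, 0).
  primal value c^T x* = 8.
Solving the dual: y* = (0, 0, 2, 0).
  dual value b^T y* = 8.
Strong duality: c^T x* = b^T y*. Confirmed.

8


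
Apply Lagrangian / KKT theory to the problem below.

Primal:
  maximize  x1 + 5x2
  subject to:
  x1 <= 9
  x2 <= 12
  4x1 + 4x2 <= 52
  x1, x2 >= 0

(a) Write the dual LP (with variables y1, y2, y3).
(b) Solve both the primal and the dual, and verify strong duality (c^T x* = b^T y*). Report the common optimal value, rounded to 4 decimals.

The standard primal-dual pair for 'max c^T x s.t. A x <= b, x >= 0' is:
  Dual:  min b^T y  s.t.  A^T y >= c,  y >= 0.

So the dual LP is:
  minimize  9y1 + 12y2 + 52y3
  subject to:
    y1 + 4y3 >= 1
    y2 + 4y3 >= 5
    y1, y2, y3 >= 0

Solving the primal: x* = (1, 12).
  primal value c^T x* = 61.
Solving the dual: y* = (0, 4, 0.25).
  dual value b^T y* = 61.
Strong duality: c^T x* = b^T y*. Confirmed.

61


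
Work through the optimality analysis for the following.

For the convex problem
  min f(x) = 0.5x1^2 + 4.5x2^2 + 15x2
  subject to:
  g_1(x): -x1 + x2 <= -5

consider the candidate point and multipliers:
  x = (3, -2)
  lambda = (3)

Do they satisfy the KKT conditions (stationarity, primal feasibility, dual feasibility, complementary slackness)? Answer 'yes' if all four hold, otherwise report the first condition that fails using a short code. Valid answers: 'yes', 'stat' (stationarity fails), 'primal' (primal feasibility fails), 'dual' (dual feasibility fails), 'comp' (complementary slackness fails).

Gradient of f: grad f(x) = Q x + c = (3, -3)
Constraint values g_i(x) = a_i^T x - b_i:
  g_1((3, -2)) = 0
Stationarity residual: grad f(x) + sum_i lambda_i a_i = (0, 0)
  -> stationarity OK
Primal feasibility (all g_i <= 0): OK
Dual feasibility (all lambda_i >= 0): OK
Complementary slackness (lambda_i * g_i(x) = 0 for all i): OK

Verdict: yes, KKT holds.

yes


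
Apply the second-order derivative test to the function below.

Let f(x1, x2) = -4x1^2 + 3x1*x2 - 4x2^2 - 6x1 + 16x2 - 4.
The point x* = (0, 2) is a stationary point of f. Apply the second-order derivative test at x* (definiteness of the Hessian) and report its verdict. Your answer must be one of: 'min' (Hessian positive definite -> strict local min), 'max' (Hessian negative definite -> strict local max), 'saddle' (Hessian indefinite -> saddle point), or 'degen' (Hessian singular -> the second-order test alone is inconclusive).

Compute the Hessian H = grad^2 f:
  H = [[-8, 3], [3, -8]]
Verify stationarity: grad f(x*) = H x* + g = (0, 0).
Eigenvalues of H: -11, -5.
Both eigenvalues < 0, so H is negative definite -> x* is a strict local max.

max


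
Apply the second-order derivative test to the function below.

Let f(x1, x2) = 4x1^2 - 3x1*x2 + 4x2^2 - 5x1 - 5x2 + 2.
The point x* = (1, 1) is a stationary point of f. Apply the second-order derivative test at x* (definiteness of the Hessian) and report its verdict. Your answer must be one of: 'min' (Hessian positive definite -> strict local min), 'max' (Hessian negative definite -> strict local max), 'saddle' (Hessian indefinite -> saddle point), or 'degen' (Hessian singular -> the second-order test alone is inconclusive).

Compute the Hessian H = grad^2 f:
  H = [[8, -3], [-3, 8]]
Verify stationarity: grad f(x*) = H x* + g = (0, 0).
Eigenvalues of H: 5, 11.
Both eigenvalues > 0, so H is positive definite -> x* is a strict local min.

min


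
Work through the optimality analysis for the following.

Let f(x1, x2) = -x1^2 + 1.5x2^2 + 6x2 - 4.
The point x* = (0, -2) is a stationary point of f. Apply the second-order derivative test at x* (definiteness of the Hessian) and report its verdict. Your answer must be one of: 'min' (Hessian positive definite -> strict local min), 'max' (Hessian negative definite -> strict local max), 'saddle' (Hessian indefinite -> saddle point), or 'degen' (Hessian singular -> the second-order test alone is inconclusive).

Compute the Hessian H = grad^2 f:
  H = [[-2, 0], [0, 3]]
Verify stationarity: grad f(x*) = H x* + g = (0, 0).
Eigenvalues of H: -2, 3.
Eigenvalues have mixed signs, so H is indefinite -> x* is a saddle point.

saddle


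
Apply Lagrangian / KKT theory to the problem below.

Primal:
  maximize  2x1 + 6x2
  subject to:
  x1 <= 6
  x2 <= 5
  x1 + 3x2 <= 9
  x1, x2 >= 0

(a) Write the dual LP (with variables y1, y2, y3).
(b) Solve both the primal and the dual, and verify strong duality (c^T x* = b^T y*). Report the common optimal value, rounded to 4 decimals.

The standard primal-dual pair for 'max c^T x s.t. A x <= b, x >= 0' is:
  Dual:  min b^T y  s.t.  A^T y >= c,  y >= 0.

So the dual LP is:
  minimize  6y1 + 5y2 + 9y3
  subject to:
    y1 + y3 >= 2
    y2 + 3y3 >= 6
    y1, y2, y3 >= 0

Solving the primal: x* = (0, 3).
  primal value c^T x* = 18.
Solving the dual: y* = (0, 0, 2).
  dual value b^T y* = 18.
Strong duality: c^T x* = b^T y*. Confirmed.

18


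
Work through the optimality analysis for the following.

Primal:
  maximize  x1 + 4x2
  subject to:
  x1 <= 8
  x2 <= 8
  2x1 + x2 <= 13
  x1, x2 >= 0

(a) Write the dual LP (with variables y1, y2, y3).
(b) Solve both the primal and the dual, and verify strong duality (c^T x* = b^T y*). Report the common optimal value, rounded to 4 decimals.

The standard primal-dual pair for 'max c^T x s.t. A x <= b, x >= 0' is:
  Dual:  min b^T y  s.t.  A^T y >= c,  y >= 0.

So the dual LP is:
  minimize  8y1 + 8y2 + 13y3
  subject to:
    y1 + 2y3 >= 1
    y2 + y3 >= 4
    y1, y2, y3 >= 0

Solving the primal: x* = (2.5, 8).
  primal value c^T x* = 34.5.
Solving the dual: y* = (0, 3.5, 0.5).
  dual value b^T y* = 34.5.
Strong duality: c^T x* = b^T y*. Confirmed.

34.5


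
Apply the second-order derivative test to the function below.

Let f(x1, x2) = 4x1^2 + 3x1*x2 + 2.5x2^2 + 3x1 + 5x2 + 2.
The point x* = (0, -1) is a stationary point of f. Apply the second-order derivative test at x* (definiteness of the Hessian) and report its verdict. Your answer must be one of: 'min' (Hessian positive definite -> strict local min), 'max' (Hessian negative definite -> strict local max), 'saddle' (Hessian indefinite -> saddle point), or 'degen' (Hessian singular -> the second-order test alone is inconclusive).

Compute the Hessian H = grad^2 f:
  H = [[8, 3], [3, 5]]
Verify stationarity: grad f(x*) = H x* + g = (0, 0).
Eigenvalues of H: 3.1459, 9.8541.
Both eigenvalues > 0, so H is positive definite -> x* is a strict local min.

min


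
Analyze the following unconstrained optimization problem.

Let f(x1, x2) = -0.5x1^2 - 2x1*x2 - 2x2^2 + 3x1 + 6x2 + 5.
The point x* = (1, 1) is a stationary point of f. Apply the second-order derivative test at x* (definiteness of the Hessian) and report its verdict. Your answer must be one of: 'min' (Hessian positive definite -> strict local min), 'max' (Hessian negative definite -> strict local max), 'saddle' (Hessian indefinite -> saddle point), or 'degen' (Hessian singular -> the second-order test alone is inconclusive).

Compute the Hessian H = grad^2 f:
  H = [[-1, -2], [-2, -4]]
Verify stationarity: grad f(x*) = H x* + g = (0, 0).
Eigenvalues of H: -5, 0.
H has a zero eigenvalue (singular; negative semidefinite but not definite), so H is neither positive definite, negative definite, nor indefinite. The second-order test alone is inconclusive -> degen.
(Indeed, f is constant along the null direction of H through x*, so x* is not a strict local extremum.)

degen


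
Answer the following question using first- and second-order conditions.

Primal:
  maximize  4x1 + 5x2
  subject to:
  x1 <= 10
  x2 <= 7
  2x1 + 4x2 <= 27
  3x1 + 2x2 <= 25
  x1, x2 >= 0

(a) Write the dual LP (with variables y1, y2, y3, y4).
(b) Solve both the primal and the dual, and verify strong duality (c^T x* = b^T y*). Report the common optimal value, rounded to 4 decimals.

The standard primal-dual pair for 'max c^T x s.t. A x <= b, x >= 0' is:
  Dual:  min b^T y  s.t.  A^T y >= c,  y >= 0.

So the dual LP is:
  minimize  10y1 + 7y2 + 27y3 + 25y4
  subject to:
    y1 + 2y3 + 3y4 >= 4
    y2 + 4y3 + 2y4 >= 5
    y1, y2, y3, y4 >= 0

Solving the primal: x* = (5.75, 3.875).
  primal value c^T x* = 42.375.
Solving the dual: y* = (0, 0, 0.875, 0.75).
  dual value b^T y* = 42.375.
Strong duality: c^T x* = b^T y*. Confirmed.

42.375


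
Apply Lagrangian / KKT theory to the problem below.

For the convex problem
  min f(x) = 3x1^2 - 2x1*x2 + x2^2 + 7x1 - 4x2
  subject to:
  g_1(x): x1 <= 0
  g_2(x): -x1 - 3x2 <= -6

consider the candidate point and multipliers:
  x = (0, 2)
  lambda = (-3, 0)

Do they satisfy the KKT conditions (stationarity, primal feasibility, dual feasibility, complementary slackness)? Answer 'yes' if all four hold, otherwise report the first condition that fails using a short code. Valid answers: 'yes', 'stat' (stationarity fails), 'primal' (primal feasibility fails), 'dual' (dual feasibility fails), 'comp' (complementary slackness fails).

Gradient of f: grad f(x) = Q x + c = (3, 0)
Constraint values g_i(x) = a_i^T x - b_i:
  g_1((0, 2)) = 0
  g_2((0, 2)) = 0
Stationarity residual: grad f(x) + sum_i lambda_i a_i = (0, 0)
  -> stationarity OK
Primal feasibility (all g_i <= 0): OK
Dual feasibility (all lambda_i >= 0): FAILS
Complementary slackness (lambda_i * g_i(x) = 0 for all i): OK

Verdict: the first failing condition is dual_feasibility -> dual.

dual


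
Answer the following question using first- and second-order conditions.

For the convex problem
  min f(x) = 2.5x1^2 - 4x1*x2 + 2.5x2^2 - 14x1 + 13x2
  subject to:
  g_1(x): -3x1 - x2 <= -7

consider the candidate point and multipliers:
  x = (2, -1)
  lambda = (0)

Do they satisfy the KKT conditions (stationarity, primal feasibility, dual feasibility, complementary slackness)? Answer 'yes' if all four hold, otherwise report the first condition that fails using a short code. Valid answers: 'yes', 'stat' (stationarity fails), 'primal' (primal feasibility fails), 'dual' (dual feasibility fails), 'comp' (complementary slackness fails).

Gradient of f: grad f(x) = Q x + c = (0, 0)
Constraint values g_i(x) = a_i^T x - b_i:
  g_1((2, -1)) = 2
Stationarity residual: grad f(x) + sum_i lambda_i a_i = (0, 0)
  -> stationarity OK
Primal feasibility (all g_i <= 0): FAILS
Dual feasibility (all lambda_i >= 0): OK
Complementary slackness (lambda_i * g_i(x) = 0 for all i): OK

Verdict: the first failing condition is primal_feasibility -> primal.

primal


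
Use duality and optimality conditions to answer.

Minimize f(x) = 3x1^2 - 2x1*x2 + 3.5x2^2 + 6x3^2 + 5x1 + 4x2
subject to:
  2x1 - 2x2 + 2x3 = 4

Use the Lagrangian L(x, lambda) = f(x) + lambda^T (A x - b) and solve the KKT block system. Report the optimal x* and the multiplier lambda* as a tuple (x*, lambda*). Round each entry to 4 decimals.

Form the Lagrangian:
  L(x, lambda) = (1/2) x^T Q x + c^T x + lambda^T (A x - b)
Stationarity (grad_x L = 0): Q x + c + A^T lambda = 0.
Primal feasibility: A x = b.

This gives the KKT block system:
  [ Q   A^T ] [ x     ]   [-c ]
  [ A    0  ] [ lambda ] = [ b ]

Solving the linear system:
  x*      = (-0.2123, -1.6301, 0.5822)
  lambda* = (-3.4932)
  f(x*)   = 3.1952

x* = (-0.2123, -1.6301, 0.5822), lambda* = (-3.4932)


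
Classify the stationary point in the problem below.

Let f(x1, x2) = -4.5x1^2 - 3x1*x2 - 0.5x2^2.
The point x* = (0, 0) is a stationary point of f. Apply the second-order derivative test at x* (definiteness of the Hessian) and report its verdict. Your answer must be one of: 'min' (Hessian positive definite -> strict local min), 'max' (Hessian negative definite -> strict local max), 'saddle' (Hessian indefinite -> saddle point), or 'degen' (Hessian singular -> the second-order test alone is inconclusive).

Compute the Hessian H = grad^2 f:
  H = [[-9, -3], [-3, -1]]
Verify stationarity: grad f(x*) = H x* + g = (0, 0).
Eigenvalues of H: -10, 0.
H has a zero eigenvalue (singular; negative semidefinite but not definite), so H is neither positive definite, negative definite, nor indefinite. The second-order test alone is inconclusive -> degen.
(Indeed, f is constant along the null direction of H through x*, so x* is not a strict local extremum.)

degen


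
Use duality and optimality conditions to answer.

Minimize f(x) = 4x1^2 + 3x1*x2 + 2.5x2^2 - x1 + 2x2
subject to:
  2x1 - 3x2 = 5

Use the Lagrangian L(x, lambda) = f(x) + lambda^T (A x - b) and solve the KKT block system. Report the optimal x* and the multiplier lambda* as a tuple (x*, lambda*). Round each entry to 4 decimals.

Form the Lagrangian:
  L(x, lambda) = (1/2) x^T Q x + c^T x + lambda^T (A x - b)
Stationarity (grad_x L = 0): Q x + c + A^T lambda = 0.
Primal feasibility: A x = b.

This gives the KKT block system:
  [ Q   A^T ] [ x     ]   [-c ]
  [ A    0  ] [ lambda ] = [ b ]

Solving the linear system:
  x*      = (0.7188, -1.1875)
  lambda* = (-0.5938)
  f(x*)   = -0.0625

x* = (0.7188, -1.1875), lambda* = (-0.5938)


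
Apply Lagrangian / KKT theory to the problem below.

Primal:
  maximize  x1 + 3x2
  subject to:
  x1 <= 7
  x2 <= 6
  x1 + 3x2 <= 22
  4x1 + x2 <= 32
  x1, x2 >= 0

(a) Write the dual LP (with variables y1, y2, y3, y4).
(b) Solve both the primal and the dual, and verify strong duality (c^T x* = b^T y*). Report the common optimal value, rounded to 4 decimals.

The standard primal-dual pair for 'max c^T x s.t. A x <= b, x >= 0' is:
  Dual:  min b^T y  s.t.  A^T y >= c,  y >= 0.

So the dual LP is:
  minimize  7y1 + 6y2 + 22y3 + 32y4
  subject to:
    y1 + y3 + 4y4 >= 1
    y2 + 3y3 + y4 >= 3
    y1, y2, y3, y4 >= 0

Solving the primal: x* = (6.7273, 5.0909).
  primal value c^T x* = 22.
Solving the dual: y* = (0, 0, 1, 0).
  dual value b^T y* = 22.
Strong duality: c^T x* = b^T y*. Confirmed.

22


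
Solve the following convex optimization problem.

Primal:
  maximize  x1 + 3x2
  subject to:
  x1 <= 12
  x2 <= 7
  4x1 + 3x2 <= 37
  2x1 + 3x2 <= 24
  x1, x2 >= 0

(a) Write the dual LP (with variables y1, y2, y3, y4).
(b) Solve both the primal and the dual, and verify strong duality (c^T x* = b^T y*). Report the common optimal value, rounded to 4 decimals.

The standard primal-dual pair for 'max c^T x s.t. A x <= b, x >= 0' is:
  Dual:  min b^T y  s.t.  A^T y >= c,  y >= 0.

So the dual LP is:
  minimize  12y1 + 7y2 + 37y3 + 24y4
  subject to:
    y1 + 4y3 + 2y4 >= 1
    y2 + 3y3 + 3y4 >= 3
    y1, y2, y3, y4 >= 0

Solving the primal: x* = (1.5, 7).
  primal value c^T x* = 22.5.
Solving the dual: y* = (0, 1.5, 0, 0.5).
  dual value b^T y* = 22.5.
Strong duality: c^T x* = b^T y*. Confirmed.

22.5


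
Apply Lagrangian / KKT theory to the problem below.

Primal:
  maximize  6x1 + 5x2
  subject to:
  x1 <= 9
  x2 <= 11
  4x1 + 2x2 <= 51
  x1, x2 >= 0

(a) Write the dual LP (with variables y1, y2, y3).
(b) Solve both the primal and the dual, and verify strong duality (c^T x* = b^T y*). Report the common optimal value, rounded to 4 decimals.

The standard primal-dual pair for 'max c^T x s.t. A x <= b, x >= 0' is:
  Dual:  min b^T y  s.t.  A^T y >= c,  y >= 0.

So the dual LP is:
  minimize  9y1 + 11y2 + 51y3
  subject to:
    y1 + 4y3 >= 6
    y2 + 2y3 >= 5
    y1, y2, y3 >= 0

Solving the primal: x* = (7.25, 11).
  primal value c^T x* = 98.5.
Solving the dual: y* = (0, 2, 1.5).
  dual value b^T y* = 98.5.
Strong duality: c^T x* = b^T y*. Confirmed.

98.5


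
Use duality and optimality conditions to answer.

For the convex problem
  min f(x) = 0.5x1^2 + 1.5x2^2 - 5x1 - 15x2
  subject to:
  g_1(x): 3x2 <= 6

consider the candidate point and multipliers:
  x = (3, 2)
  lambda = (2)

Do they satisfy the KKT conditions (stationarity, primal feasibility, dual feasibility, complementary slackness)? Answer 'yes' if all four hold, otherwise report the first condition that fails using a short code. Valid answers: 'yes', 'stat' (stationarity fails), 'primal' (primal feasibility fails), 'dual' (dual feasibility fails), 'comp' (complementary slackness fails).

Gradient of f: grad f(x) = Q x + c = (-2, -9)
Constraint values g_i(x) = a_i^T x - b_i:
  g_1((3, 2)) = 0
Stationarity residual: grad f(x) + sum_i lambda_i a_i = (-2, -3)
  -> stationarity FAILS
Primal feasibility (all g_i <= 0): OK
Dual feasibility (all lambda_i >= 0): OK
Complementary slackness (lambda_i * g_i(x) = 0 for all i): OK

Verdict: the first failing condition is stationarity -> stat.

stat


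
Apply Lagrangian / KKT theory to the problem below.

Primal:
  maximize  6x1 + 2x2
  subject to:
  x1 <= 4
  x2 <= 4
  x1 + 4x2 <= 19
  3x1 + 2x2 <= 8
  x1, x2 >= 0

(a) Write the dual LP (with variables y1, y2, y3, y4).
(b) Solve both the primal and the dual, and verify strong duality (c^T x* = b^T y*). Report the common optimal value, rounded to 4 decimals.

The standard primal-dual pair for 'max c^T x s.t. A x <= b, x >= 0' is:
  Dual:  min b^T y  s.t.  A^T y >= c,  y >= 0.

So the dual LP is:
  minimize  4y1 + 4y2 + 19y3 + 8y4
  subject to:
    y1 + y3 + 3y4 >= 6
    y2 + 4y3 + 2y4 >= 2
    y1, y2, y3, y4 >= 0

Solving the primal: x* = (2.6667, 0).
  primal value c^T x* = 16.
Solving the dual: y* = (0, 0, 0, 2).
  dual value b^T y* = 16.
Strong duality: c^T x* = b^T y*. Confirmed.

16


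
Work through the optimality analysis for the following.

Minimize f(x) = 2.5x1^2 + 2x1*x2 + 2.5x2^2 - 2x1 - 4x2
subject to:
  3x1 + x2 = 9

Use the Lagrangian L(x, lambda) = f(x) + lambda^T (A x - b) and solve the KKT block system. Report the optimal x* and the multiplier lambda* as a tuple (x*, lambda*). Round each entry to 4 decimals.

Form the Lagrangian:
  L(x, lambda) = (1/2) x^T Q x + c^T x + lambda^T (A x - b)
Stationarity (grad_x L = 0): Q x + c + A^T lambda = 0.
Primal feasibility: A x = b.

This gives the KKT block system:
  [ Q   A^T ] [ x     ]   [-c ]
  [ A    0  ] [ lambda ] = [ b ]

Solving the linear system:
  x*      = (2.8158, 0.5526)
  lambda* = (-4.3947)
  f(x*)   = 15.8553

x* = (2.8158, 0.5526), lambda* = (-4.3947)


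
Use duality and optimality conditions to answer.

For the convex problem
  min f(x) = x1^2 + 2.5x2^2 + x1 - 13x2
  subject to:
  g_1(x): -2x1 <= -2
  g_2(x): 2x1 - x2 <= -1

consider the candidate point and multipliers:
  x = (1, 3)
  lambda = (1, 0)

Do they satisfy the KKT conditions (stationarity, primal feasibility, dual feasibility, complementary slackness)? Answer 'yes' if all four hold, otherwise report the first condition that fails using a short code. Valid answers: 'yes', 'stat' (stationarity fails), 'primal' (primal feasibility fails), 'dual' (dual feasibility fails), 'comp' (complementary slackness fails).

Gradient of f: grad f(x) = Q x + c = (3, 2)
Constraint values g_i(x) = a_i^T x - b_i:
  g_1((1, 3)) = 0
  g_2((1, 3)) = 0
Stationarity residual: grad f(x) + sum_i lambda_i a_i = (1, 2)
  -> stationarity FAILS
Primal feasibility (all g_i <= 0): OK
Dual feasibility (all lambda_i >= 0): OK
Complementary slackness (lambda_i * g_i(x) = 0 for all i): OK

Verdict: the first failing condition is stationarity -> stat.

stat


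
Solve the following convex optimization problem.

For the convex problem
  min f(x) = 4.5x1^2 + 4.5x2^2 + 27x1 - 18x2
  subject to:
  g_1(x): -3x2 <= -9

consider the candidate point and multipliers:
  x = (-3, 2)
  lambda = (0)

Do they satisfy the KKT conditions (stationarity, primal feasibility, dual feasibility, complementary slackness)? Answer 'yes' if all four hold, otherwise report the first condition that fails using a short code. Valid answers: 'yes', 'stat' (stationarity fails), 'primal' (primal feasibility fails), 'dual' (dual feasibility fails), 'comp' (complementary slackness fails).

Gradient of f: grad f(x) = Q x + c = (0, 0)
Constraint values g_i(x) = a_i^T x - b_i:
  g_1((-3, 2)) = 3
Stationarity residual: grad f(x) + sum_i lambda_i a_i = (0, 0)
  -> stationarity OK
Primal feasibility (all g_i <= 0): FAILS
Dual feasibility (all lambda_i >= 0): OK
Complementary slackness (lambda_i * g_i(x) = 0 for all i): OK

Verdict: the first failing condition is primal_feasibility -> primal.

primal


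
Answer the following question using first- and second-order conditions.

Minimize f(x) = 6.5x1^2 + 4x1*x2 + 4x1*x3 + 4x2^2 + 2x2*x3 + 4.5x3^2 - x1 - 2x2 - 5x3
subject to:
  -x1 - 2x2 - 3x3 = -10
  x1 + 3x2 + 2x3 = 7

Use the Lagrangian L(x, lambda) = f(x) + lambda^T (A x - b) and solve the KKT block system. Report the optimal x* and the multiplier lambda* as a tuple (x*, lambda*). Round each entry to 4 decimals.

Form the Lagrangian:
  L(x, lambda) = (1/2) x^T Q x + c^T x + lambda^T (A x - b)
Stationarity (grad_x L = 0): Q x + c + A^T lambda = 0.
Primal feasibility: A x = b.

This gives the KKT block system:
  [ Q   A^T ] [ x     ]   [-c ]
  [ A    0  ] [ lambda ] = [ b ]

Solving the linear system:
  x*      = (-0.6165, 0.3233, 3.3233)
  lambda* = (11.9474, 6.3759)
  f(x*)   = 29.0977

x* = (-0.6165, 0.3233, 3.3233), lambda* = (11.9474, 6.3759)


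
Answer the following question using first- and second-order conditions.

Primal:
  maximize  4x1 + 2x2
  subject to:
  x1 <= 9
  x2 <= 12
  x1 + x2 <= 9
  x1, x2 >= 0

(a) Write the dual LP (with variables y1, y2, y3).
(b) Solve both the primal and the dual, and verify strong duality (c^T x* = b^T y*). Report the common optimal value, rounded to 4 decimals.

The standard primal-dual pair for 'max c^T x s.t. A x <= b, x >= 0' is:
  Dual:  min b^T y  s.t.  A^T y >= c,  y >= 0.

So the dual LP is:
  minimize  9y1 + 12y2 + 9y3
  subject to:
    y1 + y3 >= 4
    y2 + y3 >= 2
    y1, y2, y3 >= 0

Solving the primal: x* = (9, 0).
  primal value c^T x* = 36.
Solving the dual: y* = (2, 0, 2).
  dual value b^T y* = 36.
Strong duality: c^T x* = b^T y*. Confirmed.

36


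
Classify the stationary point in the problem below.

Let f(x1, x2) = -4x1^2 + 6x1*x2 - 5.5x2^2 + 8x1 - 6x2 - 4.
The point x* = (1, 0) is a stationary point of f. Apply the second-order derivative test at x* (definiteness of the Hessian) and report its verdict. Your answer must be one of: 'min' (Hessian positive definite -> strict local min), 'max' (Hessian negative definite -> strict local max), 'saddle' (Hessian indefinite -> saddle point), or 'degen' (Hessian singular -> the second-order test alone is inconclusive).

Compute the Hessian H = grad^2 f:
  H = [[-8, 6], [6, -11]]
Verify stationarity: grad f(x*) = H x* + g = (0, 0).
Eigenvalues of H: -15.6847, -3.3153.
Both eigenvalues < 0, so H is negative definite -> x* is a strict local max.

max


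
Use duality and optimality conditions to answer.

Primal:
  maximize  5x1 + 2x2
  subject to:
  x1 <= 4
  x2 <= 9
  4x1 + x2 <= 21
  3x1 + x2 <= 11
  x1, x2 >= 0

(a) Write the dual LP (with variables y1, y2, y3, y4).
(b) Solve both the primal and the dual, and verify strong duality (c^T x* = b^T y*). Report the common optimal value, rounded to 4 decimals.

The standard primal-dual pair for 'max c^T x s.t. A x <= b, x >= 0' is:
  Dual:  min b^T y  s.t.  A^T y >= c,  y >= 0.

So the dual LP is:
  minimize  4y1 + 9y2 + 21y3 + 11y4
  subject to:
    y1 + 4y3 + 3y4 >= 5
    y2 + y3 + y4 >= 2
    y1, y2, y3, y4 >= 0

Solving the primal: x* = (0.6667, 9).
  primal value c^T x* = 21.3333.
Solving the dual: y* = (0, 0.3333, 0, 1.6667).
  dual value b^T y* = 21.3333.
Strong duality: c^T x* = b^T y*. Confirmed.

21.3333


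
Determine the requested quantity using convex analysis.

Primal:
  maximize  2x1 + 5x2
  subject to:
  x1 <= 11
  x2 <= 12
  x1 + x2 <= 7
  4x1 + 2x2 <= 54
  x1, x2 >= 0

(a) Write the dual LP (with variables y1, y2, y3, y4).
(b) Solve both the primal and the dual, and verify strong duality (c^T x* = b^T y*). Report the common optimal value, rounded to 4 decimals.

The standard primal-dual pair for 'max c^T x s.t. A x <= b, x >= 0' is:
  Dual:  min b^T y  s.t.  A^T y >= c,  y >= 0.

So the dual LP is:
  minimize  11y1 + 12y2 + 7y3 + 54y4
  subject to:
    y1 + y3 + 4y4 >= 2
    y2 + y3 + 2y4 >= 5
    y1, y2, y3, y4 >= 0

Solving the primal: x* = (0, 7).
  primal value c^T x* = 35.
Solving the dual: y* = (0, 0, 5, 0).
  dual value b^T y* = 35.
Strong duality: c^T x* = b^T y*. Confirmed.

35


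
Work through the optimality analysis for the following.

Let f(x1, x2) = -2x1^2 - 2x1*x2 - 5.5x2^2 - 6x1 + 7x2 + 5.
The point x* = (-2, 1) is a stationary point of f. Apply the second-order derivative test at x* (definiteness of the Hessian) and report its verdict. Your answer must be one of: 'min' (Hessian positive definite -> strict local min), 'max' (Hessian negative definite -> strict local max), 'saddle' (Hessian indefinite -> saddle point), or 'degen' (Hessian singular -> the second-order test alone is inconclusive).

Compute the Hessian H = grad^2 f:
  H = [[-4, -2], [-2, -11]]
Verify stationarity: grad f(x*) = H x* + g = (0, 0).
Eigenvalues of H: -11.5311, -3.4689.
Both eigenvalues < 0, so H is negative definite -> x* is a strict local max.

max


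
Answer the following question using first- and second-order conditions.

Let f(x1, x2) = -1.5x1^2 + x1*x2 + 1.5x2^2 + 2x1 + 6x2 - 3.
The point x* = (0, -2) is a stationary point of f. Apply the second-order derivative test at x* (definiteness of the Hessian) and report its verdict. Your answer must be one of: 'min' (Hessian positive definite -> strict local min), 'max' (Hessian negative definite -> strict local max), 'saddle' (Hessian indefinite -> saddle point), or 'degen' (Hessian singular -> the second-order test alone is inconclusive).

Compute the Hessian H = grad^2 f:
  H = [[-3, 1], [1, 3]]
Verify stationarity: grad f(x*) = H x* + g = (0, 0).
Eigenvalues of H: -3.1623, 3.1623.
Eigenvalues have mixed signs, so H is indefinite -> x* is a saddle point.

saddle
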